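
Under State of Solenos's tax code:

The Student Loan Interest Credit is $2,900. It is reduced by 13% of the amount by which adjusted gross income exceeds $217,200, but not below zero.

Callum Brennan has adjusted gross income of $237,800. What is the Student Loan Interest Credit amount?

$222

Student Loan Interest Credit: 13% of the $20,600 excess over $217,200 is $2,678; credit = $2,900 − $2,678 = $222.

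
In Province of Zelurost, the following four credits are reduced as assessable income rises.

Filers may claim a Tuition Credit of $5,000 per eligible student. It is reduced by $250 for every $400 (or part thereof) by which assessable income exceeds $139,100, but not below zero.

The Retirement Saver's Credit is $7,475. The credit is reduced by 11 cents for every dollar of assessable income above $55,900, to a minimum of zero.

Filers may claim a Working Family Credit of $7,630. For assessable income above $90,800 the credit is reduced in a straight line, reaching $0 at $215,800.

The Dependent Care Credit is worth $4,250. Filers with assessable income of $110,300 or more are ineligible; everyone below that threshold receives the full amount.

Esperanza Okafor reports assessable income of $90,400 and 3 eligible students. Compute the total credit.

$30,560

Tuition Credit: base = 3 × $5,000 = $15,000. $90,400 is at or below the $139,100 threshold, so the full $15,000 applies.
Retirement Saver's Credit: 11% of the $34,500 excess over $55,900 is $3,795; credit = $7,475 − $3,795 = $3,680.
Working Family Credit: $90,400 is at or below the $90,800 threshold, so the full $7,630 applies.
Dependent Care Credit: $90,400 is below the $110,300 cutoff, so the full $4,250 applies.
Total: $15,000 + $3,680 + $7,630 + $4,250 = $30,560.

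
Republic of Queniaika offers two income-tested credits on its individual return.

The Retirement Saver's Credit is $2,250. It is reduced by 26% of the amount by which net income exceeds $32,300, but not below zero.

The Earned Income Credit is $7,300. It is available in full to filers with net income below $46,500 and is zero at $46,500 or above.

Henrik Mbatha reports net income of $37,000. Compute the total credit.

$8,328

Retirement Saver's Credit: 26% of the $4,700 excess over $32,300 is $1,222; credit = $2,250 − $1,222 = $1,028.
Earned Income Credit: $37,000 is below the $46,500 cutoff, so the full $7,300 applies.
Total: $1,028 + $7,300 = $8,328.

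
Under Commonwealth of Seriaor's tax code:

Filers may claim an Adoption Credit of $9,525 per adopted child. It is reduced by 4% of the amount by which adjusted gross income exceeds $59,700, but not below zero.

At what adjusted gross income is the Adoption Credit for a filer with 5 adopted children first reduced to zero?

$1,250,325

Full credit = 5 × $9,525 = $47,625.
The credit falls by 4% of each dollar above $59,700, so it reaches zero when the excess is $47,625 / 4% = $1,190,625: income = $59,700 + $1,190,625 = $1,250,325.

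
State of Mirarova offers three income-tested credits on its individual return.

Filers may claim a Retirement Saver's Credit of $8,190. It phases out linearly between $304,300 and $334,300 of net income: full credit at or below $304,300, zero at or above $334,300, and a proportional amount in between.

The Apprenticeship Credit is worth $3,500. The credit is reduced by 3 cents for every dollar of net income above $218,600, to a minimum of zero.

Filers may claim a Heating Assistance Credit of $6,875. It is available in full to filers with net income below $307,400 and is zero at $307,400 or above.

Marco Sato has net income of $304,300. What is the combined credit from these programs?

$15,994

Retirement Saver's Credit: $304,300 is at or below the $304,300 threshold, so the full $8,190 applies.
Apprenticeship Credit: 3% of the $85,700 excess over $218,600 is $2,571; credit = $3,500 − $2,571 = $929.
Heating Assistance Credit: $304,300 is below the $307,400 cutoff, so the full $6,875 applies.
Total: $8,190 + $929 + $6,875 = $15,994.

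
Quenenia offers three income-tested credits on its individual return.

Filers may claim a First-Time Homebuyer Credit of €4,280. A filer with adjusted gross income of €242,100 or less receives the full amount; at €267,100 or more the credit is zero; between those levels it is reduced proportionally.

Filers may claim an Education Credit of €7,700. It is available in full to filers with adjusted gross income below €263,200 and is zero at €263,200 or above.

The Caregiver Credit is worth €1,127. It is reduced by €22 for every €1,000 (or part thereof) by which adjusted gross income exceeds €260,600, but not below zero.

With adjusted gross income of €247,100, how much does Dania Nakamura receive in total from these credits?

First-Time Homebuyer Credit: €247,100 is €5,000 into a €25,000 phase-out range, leaving 20,000/25,000 of the credit: €4,280 × 20,000/25,000 = €3,424.
Education Credit: €247,100 is below the €263,200 cutoff, so the full €7,700 applies.
Caregiver Credit: €247,100 is at or below the €260,600 threshold, so the full €1,127 applies.
Total: €3,424 + €7,700 + €1,127 = €12,251.

€12,251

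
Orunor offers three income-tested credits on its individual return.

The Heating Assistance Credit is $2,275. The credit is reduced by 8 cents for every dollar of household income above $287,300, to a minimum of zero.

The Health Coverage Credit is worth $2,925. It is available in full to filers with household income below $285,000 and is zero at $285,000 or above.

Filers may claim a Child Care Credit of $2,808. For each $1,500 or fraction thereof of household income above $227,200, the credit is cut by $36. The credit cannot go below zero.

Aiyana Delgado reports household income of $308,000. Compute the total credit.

Heating Assistance Credit: 8% of the $20,700 excess over $287,300 is $1,656; credit = $2,275 − $1,656 = $619.
Health Coverage Credit: $308,000 meets or exceeds the $285,000 cutoff, so the credit is $0.
Child Care Credit: income exceeds $227,200 by $80,800, which is 54 full-or-partial $1,500 increments; reduction = 54 × $36 = $1,944, leaving $864.
Total: $619 + $0 + $864 = $1,483.

$1,483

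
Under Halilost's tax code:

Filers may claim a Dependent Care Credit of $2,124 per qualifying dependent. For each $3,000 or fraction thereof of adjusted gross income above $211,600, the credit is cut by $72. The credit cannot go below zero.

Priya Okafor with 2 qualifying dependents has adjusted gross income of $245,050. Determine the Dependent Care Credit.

$3,384

Dependent Care Credit: base = 2 × $2,124 = $4,248. income exceeds $211,600 by $33,450, which is 12 full-or-partial $3,000 increments; reduction = 12 × $72 = $864, leaving $3,384.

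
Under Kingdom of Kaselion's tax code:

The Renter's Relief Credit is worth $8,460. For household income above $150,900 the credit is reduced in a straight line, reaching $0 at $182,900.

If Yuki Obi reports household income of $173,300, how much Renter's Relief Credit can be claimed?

$2,538

Renter's Relief Credit: $173,300 is $22,400 into a $32,000 phase-out range, leaving 9,600/32,000 of the credit: $8,460 × 9,600/32,000 = $2,538.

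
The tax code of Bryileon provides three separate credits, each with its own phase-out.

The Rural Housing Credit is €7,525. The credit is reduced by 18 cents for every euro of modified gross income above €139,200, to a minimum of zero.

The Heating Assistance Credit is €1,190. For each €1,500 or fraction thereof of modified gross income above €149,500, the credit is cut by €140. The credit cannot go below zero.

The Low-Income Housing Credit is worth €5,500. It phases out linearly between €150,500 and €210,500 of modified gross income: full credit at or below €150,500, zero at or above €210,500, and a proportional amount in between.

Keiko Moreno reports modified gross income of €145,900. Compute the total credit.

€13,009

Rural Housing Credit: 18% of the €6,700 excess over €139,200 is €1,206; credit = €7,525 − €1,206 = €6,319.
Heating Assistance Credit: €145,900 is at or below the €149,500 threshold, so the full €1,190 applies.
Low-Income Housing Credit: €145,900 is at or below the €150,500 threshold, so the full €5,500 applies.
Total: €6,319 + €1,190 + €5,500 = €13,009.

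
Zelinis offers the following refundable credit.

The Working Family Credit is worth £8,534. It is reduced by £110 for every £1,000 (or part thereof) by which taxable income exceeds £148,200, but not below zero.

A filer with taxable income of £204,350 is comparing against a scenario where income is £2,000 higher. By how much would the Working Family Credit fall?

At £204,350 — income exceeds £148,200 by £56,150, which is 57 full-or-partial £1,000 increments; reduction = 57 × £110 = £6,270, leaving £2,264.
At £206,350 — income exceeds £148,200 by £58,150, which is 59 full-or-partial £1,000 increments; reduction = 59 × £110 = £6,490, leaving £2,044.
Lost: £2,264 − £2,044 = £220.

£220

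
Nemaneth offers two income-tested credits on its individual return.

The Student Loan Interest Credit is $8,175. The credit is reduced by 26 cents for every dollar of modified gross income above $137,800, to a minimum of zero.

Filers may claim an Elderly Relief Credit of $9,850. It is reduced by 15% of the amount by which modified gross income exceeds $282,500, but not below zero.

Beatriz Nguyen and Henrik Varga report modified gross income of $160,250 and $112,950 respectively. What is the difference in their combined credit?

$5,837

Beatriz ($160,250): Student Loan Interest Credit: 26% of the $22,450 excess over $137,800 is $5,837; credit = $8,175 − $5,837 = $2,338. Elderly Relief Credit: $160,250 is at or below the $282,500 threshold, so the full $9,850 applies. total $2,338 + $9,850 = $12,188
Henrik ($112,950): Student Loan Interest Credit: $112,950 is at or below the $137,800 threshold, so the full $8,175 applies. Elderly Relief Credit: $112,950 is at or below the $282,500 threshold, so the full $9,850 applies. total $8,175 + $9,850 = $18,025
Difference: |$12,188 − $18,025| = $5,837.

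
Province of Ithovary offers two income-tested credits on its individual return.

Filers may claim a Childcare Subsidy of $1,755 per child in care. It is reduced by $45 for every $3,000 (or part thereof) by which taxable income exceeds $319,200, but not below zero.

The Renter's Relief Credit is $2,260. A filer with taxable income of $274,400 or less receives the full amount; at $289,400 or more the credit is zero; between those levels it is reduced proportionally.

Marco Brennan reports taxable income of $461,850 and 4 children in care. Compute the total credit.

Childcare Subsidy: base = 4 × $1,755 = $7,020. income exceeds $319,200 by $142,650, which is 48 full-or-partial $3,000 increments; reduction = 48 × $45 = $2,160, leaving $4,860.
Renter's Relief Credit: $461,850 is at or above $289,400, so the credit is $0.
Total: $4,860 + $0 = $4,860.

$4,860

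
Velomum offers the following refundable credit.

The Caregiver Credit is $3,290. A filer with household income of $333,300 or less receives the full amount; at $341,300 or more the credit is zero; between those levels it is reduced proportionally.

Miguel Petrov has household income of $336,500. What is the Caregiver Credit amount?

Caregiver Credit: $336,500 is $3,200 into a $8,000 phase-out range, leaving 4,800/8,000 of the credit: $3,290 × 4,800/8,000 = $1,974.

$1,974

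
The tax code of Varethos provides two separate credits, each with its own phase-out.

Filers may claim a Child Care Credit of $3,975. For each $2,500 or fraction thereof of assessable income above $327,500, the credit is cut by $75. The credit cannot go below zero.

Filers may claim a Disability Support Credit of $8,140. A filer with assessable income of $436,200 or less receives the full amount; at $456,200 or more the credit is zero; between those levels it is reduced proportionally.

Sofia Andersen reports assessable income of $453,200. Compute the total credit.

Child Care Credit: income exceeds $327,500 by $125,700, which is 51 full-or-partial $2,500 increments; reduction = 51 × $75 = $3,825, leaving $150.
Disability Support Credit: $453,200 is $17,000 into a $20,000 phase-out range, leaving 3,000/20,000 of the credit: $8,140 × 3,000/20,000 = $1,221.
Total: $150 + $1,221 = $1,371.

$1,371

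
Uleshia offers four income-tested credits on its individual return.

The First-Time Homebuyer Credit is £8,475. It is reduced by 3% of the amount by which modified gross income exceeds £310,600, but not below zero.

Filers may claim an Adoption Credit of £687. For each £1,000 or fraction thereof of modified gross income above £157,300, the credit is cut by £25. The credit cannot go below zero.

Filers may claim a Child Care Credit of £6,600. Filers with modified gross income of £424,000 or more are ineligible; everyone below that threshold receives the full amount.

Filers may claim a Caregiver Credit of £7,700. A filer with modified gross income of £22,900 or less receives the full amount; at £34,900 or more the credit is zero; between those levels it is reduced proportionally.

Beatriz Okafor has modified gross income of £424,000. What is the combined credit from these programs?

£5,073

First-Time Homebuyer Credit: 3% of the £113,400 excess over £310,600 is £3,402; credit = £8,475 − £3,402 = £5,073.
Adoption Credit: income exceeds £157,300 by £266,700 → 267 increments × £25 = £6,675 ≥ base, so the credit is £0.
Child Care Credit: £424,000 meets or exceeds the £424,000 cutoff, so the credit is £0.
Caregiver Credit: £424,000 is at or above £34,900, so the credit is £0.
Total: £5,073 + £0 + £0 + £0 = £5,073.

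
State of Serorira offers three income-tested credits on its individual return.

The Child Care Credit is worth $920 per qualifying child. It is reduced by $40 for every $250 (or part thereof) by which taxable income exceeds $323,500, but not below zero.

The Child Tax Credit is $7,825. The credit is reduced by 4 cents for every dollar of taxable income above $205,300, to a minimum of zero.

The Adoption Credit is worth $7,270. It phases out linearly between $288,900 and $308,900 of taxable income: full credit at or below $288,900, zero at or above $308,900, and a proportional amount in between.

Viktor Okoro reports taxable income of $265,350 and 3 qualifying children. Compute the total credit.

Child Care Credit: base = 3 × $920 = $2,760. $265,350 is at or below the $323,500 threshold, so the full $2,760 applies.
Child Tax Credit: 4% of the $60,050 excess over $205,300 is $2,402; credit = $7,825 − $2,402 = $5,423.
Adoption Credit: $265,350 is at or below the $288,900 threshold, so the full $7,270 applies.
Total: $2,760 + $5,423 + $7,270 = $15,453.

$15,453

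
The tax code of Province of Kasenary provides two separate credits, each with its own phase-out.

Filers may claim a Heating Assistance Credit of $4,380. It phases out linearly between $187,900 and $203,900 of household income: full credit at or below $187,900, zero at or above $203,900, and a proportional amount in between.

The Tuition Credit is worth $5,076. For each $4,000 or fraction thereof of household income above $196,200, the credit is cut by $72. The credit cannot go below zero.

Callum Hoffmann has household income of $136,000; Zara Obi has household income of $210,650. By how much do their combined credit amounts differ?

Callum ($136,000): Heating Assistance Credit: $136,000 is at or below the $187,900 threshold, so the full $4,380 applies. Tuition Credit: $136,000 is at or below the $196,200 threshold, so the full $5,076 applies. total $4,380 + $5,076 = $9,456
Zara ($210,650): Heating Assistance Credit: $210,650 is at or above $203,900, so the credit is $0. Tuition Credit: income exceeds $196,200 by $14,450, which is 4 full-or-partial $4,000 increments; reduction = 4 × $72 = $288, leaving $4,788. total $0 + $4,788 = $4,788
Difference: |$9,456 − $4,788| = $4,668.

$4,668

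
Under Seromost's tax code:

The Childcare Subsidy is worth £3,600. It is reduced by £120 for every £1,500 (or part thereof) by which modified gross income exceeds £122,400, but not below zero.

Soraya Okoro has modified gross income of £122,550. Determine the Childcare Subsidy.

Childcare Subsidy: income exceeds £122,400 by £150, which is 1 full-or-partial £1,500 increment; reduction = 1 × £120 = £120, leaving £3,480.

£3,480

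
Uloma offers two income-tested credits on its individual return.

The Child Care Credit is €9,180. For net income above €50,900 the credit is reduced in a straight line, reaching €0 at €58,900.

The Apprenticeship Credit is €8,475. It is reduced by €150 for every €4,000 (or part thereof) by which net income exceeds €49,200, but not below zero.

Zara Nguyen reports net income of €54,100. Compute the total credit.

Child Care Credit: €54,100 is €3,200 into a €8,000 phase-out range, leaving 4,800/8,000 of the credit: €9,180 × 4,800/8,000 = €5,508.
Apprenticeship Credit: income exceeds €49,200 by €4,900, which is 2 full-or-partial €4,000 increments; reduction = 2 × €150 = €300, leaving €8,175.
Total: €5,508 + €8,175 = €13,683.

€13,683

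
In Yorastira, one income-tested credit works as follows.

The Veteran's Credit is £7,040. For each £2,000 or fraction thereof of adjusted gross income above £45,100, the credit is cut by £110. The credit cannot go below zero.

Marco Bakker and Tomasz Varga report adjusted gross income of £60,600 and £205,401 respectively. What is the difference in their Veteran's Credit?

Marco (£60,600): Veteran's Credit: income exceeds £45,100 by £15,500, which is 8 full-or-partial £2,000 increments; reduction = 8 × £110 = £880, leaving £6,160.
Tomasz (£205,401): Veteran's Credit: income exceeds £45,100 by £160,301 → 81 increments × £110 = £8,910 ≥ base, so the credit is £0.
Difference: |£6,160 − £0| = £6,160.

£6,160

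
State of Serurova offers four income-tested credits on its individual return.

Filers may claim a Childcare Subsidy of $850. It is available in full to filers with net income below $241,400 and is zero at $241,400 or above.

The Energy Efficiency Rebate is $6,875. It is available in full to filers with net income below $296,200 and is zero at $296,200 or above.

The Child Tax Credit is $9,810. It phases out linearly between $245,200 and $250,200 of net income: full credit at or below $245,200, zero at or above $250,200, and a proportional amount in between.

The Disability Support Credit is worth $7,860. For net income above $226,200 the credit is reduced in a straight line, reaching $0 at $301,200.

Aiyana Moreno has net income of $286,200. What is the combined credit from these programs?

$8,447

Childcare Subsidy: $286,200 meets or exceeds the $241,400 cutoff, so the credit is $0.
Energy Efficiency Rebate: $286,200 is below the $296,200 cutoff, so the full $6,875 applies.
Child Tax Credit: $286,200 is at or above $250,200, so the credit is $0.
Disability Support Credit: $286,200 is $60,000 into a $75,000 phase-out range, leaving 15,000/75,000 of the credit: $7,860 × 15,000/75,000 = $1,572.
Total: $0 + $6,875 + $0 + $1,572 = $8,447.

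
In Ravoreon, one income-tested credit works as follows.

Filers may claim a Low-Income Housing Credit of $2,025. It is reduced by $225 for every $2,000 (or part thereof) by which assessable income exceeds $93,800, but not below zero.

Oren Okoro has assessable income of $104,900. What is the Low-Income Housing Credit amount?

Low-Income Housing Credit: income exceeds $93,800 by $11,100, which is 6 full-or-partial $2,000 increments; reduction = 6 × $225 = $1,350, leaving $675.

$675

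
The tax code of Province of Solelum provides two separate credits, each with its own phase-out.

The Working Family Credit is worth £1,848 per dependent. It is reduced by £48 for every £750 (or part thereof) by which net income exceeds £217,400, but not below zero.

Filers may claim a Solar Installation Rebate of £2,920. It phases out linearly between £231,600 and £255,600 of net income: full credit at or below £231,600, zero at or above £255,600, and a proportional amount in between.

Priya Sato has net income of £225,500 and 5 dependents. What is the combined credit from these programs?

Working Family Credit: base = 5 × £1,848 = £9,240. income exceeds £217,400 by £8,100, which is 11 full-or-partial £750 increments; reduction = 11 × £48 = £528, leaving £8,712.
Solar Installation Rebate: £225,500 is at or below the £231,600 threshold, so the full £2,920 applies.
Total: £8,712 + £2,920 = £11,632.

£11,632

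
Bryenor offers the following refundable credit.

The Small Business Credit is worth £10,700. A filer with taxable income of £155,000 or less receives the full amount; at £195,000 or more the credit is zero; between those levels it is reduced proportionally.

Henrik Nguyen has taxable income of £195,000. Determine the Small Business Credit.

£0

Small Business Credit: £195,000 is at or above £195,000, so the credit is £0.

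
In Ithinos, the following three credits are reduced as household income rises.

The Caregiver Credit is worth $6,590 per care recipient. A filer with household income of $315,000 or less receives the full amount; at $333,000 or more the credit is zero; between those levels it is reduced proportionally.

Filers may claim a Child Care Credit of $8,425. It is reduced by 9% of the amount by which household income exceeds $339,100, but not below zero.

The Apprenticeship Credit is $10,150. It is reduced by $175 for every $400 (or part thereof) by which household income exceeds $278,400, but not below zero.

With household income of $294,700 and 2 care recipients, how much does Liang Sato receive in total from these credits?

Caregiver Credit: base = 2 × $6,590 = $13,180. $294,700 is at or below the $315,000 threshold, so the full $13,180 applies.
Child Care Credit: $294,700 is at or below the $339,100 threshold, so the full $8,425 applies.
Apprenticeship Credit: income exceeds $278,400 by $16,300, which is 41 full-or-partial $400 increments; reduction = 41 × $175 = $7,175, leaving $2,975.
Total: $13,180 + $8,425 + $2,975 = $24,580.

$24,580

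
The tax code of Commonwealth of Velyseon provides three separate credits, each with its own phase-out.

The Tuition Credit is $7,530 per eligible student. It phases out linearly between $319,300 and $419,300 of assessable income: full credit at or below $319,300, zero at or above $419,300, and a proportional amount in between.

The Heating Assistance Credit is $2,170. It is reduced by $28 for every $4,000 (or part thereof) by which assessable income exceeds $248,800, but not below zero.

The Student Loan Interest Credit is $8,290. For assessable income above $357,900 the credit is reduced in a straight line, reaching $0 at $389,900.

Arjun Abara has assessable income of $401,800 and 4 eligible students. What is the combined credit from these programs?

$6,349

Tuition Credit: base = 4 × $7,530 = $30,120. $401,800 is $82,500 into a $100,000 phase-out range, leaving 17,500/100,000 of the credit: $30,120 × 17,500/100,000 = $5,271.
Heating Assistance Credit: income exceeds $248,800 by $153,000, which is 39 full-or-partial $4,000 increments; reduction = 39 × $28 = $1,092, leaving $1,078.
Student Loan Interest Credit: $401,800 is at or above $389,900, so the credit is $0.
Total: $5,271 + $1,078 + $0 = $6,349.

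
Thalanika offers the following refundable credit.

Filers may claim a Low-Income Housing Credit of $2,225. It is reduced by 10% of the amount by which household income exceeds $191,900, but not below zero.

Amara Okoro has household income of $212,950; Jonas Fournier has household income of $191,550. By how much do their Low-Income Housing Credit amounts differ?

$2,105

Amara ($212,950): Low-Income Housing Credit: 10% of the $21,050 excess over $191,900 is $2,105; credit = $2,225 − $2,105 = $120.
Jonas ($191,550): Low-Income Housing Credit: $191,550 is at or below the $191,900 threshold, so the full $2,225 applies.
Difference: |$120 − $2,225| = $2,105.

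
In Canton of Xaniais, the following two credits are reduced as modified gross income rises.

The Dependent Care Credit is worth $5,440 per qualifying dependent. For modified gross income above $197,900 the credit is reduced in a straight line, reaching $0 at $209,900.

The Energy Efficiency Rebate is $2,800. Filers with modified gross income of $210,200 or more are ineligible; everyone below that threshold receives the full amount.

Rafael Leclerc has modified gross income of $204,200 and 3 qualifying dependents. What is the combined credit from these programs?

Dependent Care Credit: base = 3 × $5,440 = $16,320. $204,200 is $6,300 into a $12,000 phase-out range, leaving 5,700/12,000 of the credit: $16,320 × 5,700/12,000 = $7,752.
Energy Efficiency Rebate: $204,200 is below the $210,200 cutoff, so the full $2,800 applies.
Total: $7,752 + $2,800 = $10,552.

$10,552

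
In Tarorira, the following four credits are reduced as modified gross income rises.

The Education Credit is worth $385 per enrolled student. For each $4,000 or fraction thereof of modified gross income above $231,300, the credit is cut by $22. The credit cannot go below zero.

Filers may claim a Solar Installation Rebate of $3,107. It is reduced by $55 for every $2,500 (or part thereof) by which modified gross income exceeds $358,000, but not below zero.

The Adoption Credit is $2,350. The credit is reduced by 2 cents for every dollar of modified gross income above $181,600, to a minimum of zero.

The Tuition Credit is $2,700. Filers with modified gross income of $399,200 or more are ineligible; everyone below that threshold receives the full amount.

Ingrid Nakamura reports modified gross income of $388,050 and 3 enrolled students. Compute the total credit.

$5,367

Education Credit: base = 3 × $385 = $1,155. income exceeds $231,300 by $156,750, which is 40 full-or-partial $4,000 increments; reduction = 40 × $22 = $880, leaving $275.
Solar Installation Rebate: income exceeds $358,000 by $30,050, which is 13 full-or-partial $2,500 increments; reduction = 13 × $55 = $715, leaving $2,392.
Adoption Credit: 2% of the $206,450 excess over $181,600 is $4,129 ≥ base, so the credit is $0.
Tuition Credit: $388,050 is below the $399,200 cutoff, so the full $2,700 applies.
Total: $275 + $2,392 + $0 + $2,700 = $5,367.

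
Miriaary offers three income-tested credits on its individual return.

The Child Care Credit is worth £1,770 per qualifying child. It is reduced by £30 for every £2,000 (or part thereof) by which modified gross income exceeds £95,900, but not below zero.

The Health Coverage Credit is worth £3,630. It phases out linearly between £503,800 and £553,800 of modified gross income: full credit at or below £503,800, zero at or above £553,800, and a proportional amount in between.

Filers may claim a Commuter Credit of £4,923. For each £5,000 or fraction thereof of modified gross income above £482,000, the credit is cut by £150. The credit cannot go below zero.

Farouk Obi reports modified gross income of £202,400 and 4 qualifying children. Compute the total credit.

Child Care Credit: base = 4 × £1,770 = £7,080. income exceeds £95,900 by £106,500, which is 54 full-or-partial £2,000 increments; reduction = 54 × £30 = £1,620, leaving £5,460.
Health Coverage Credit: £202,400 is at or below the £503,800 threshold, so the full £3,630 applies.
Commuter Credit: £202,400 is at or below the £482,000 threshold, so the full £4,923 applies.
Total: £5,460 + £3,630 + £4,923 = £14,013.

£14,013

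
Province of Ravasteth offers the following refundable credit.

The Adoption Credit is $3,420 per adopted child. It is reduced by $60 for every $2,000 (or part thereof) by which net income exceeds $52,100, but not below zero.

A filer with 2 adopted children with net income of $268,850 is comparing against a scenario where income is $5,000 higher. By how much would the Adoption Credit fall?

$120

At $268,850 — base = 2 × $3,420 = $6,840. income exceeds $52,100 by $216,750, which is 109 full-or-partial $2,000 increments; reduction = 109 × $60 = $6,540, leaving $300.
At $273,850 — base = 2 × $3,420 = $6,840. income exceeds $52,100 by $221,750, which is 111 full-or-partial $2,000 increments; reduction = 111 × $60 = $6,660, leaving $180.
Lost: $300 − $180 = $120.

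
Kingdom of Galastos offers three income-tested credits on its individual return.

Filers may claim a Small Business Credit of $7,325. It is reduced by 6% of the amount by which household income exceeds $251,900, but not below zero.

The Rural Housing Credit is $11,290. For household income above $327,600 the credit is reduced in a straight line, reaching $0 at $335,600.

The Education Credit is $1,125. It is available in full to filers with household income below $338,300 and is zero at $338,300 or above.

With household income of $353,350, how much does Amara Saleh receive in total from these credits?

$1,238

Small Business Credit: 6% of the $101,450 excess over $251,900 is $6,087; credit = $7,325 − $6,087 = $1,238.
Rural Housing Credit: $353,350 is at or above $335,600, so the credit is $0.
Education Credit: $353,350 meets or exceeds the $338,300 cutoff, so the credit is $0.
Total: $1,238 + $0 + $0 = $1,238.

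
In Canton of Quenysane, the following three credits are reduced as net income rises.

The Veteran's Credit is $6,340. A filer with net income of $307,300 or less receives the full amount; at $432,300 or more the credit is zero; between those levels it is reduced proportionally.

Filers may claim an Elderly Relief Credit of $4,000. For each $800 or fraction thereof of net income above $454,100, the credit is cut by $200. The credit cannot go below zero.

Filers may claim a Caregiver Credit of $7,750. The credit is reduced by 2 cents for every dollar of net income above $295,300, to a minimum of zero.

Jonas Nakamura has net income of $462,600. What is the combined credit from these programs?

$6,204

Veteran's Credit: $462,600 is at or above $432,300, so the credit is $0.
Elderly Relief Credit: income exceeds $454,100 by $8,500, which is 11 full-or-partial $800 increments; reduction = 11 × $200 = $2,200, leaving $1,800.
Caregiver Credit: 2% of the $167,300 excess over $295,300 is $3,346; credit = $7,750 − $3,346 = $4,404.
Total: $0 + $1,800 + $4,404 = $6,204.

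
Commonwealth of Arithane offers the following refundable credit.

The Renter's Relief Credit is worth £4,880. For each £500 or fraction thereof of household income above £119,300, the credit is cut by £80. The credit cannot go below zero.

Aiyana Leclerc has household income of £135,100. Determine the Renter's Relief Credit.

Renter's Relief Credit: income exceeds £119,300 by £15,800, which is 32 full-or-partial £500 increments; reduction = 32 × £80 = £2,560, leaving £2,320.

£2,320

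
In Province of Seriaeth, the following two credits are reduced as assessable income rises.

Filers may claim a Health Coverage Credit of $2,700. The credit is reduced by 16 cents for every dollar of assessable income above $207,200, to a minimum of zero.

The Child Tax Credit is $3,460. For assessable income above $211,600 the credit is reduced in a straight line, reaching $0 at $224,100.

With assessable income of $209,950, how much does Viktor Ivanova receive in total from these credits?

$5,720

Health Coverage Credit: 16% of the $2,750 excess over $207,200 is $440; credit = $2,700 − $440 = $2,260.
Child Tax Credit: $209,950 is at or below the $211,600 threshold, so the full $3,460 applies.
Total: $2,260 + $3,460 = $5,720.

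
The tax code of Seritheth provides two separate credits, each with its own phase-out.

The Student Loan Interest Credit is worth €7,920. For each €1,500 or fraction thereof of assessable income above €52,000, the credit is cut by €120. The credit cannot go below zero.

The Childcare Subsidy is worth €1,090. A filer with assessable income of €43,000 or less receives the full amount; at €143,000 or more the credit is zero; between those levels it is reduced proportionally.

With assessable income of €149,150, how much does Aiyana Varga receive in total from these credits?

Student Loan Interest Credit: income exceeds €52,000 by €97,150, which is 65 full-or-partial €1,500 increments; reduction = 65 × €120 = €7,800, leaving €120.
Childcare Subsidy: €149,150 is at or above €143,000, so the credit is €0.
Total: €120 + €0 = €120.

€120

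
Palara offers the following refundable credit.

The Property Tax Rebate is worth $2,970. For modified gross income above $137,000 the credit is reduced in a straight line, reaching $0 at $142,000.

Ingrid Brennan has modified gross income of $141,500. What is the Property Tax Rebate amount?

$297

Property Tax Rebate: $141,500 is $4,500 into a $5,000 phase-out range, leaving 500/5,000 of the credit: $2,970 × 500/5,000 = $297.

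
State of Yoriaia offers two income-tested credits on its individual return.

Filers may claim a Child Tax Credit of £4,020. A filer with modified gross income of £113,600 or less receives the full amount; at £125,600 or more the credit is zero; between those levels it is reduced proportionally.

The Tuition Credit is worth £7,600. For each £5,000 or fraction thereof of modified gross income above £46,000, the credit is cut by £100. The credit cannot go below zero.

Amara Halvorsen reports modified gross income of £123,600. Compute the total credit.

Child Tax Credit: £123,600 is £10,000 into a £12,000 phase-out range, leaving 2,000/12,000 of the credit: £4,020 × 2,000/12,000 = £670.
Tuition Credit: income exceeds £46,000 by £77,600, which is 16 full-or-partial £5,000 increments; reduction = 16 × £100 = £1,600, leaving £6,000.
Total: £670 + £6,000 = £6,670.

£6,670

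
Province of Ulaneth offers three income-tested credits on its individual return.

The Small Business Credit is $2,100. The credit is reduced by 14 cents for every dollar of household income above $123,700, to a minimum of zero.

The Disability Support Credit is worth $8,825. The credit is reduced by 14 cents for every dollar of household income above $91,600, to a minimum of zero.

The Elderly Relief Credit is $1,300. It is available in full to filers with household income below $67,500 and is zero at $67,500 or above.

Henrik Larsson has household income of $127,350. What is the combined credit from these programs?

$5,409

Small Business Credit: 14% of the $3,650 excess over $123,700 is $511; credit = $2,100 − $511 = $1,589.
Disability Support Credit: 14% of the $35,750 excess over $91,600 is $5,005; credit = $8,825 − $5,005 = $3,820.
Elderly Relief Credit: $127,350 meets or exceeds the $67,500 cutoff, so the credit is $0.
Total: $1,589 + $3,820 + $0 = $5,409.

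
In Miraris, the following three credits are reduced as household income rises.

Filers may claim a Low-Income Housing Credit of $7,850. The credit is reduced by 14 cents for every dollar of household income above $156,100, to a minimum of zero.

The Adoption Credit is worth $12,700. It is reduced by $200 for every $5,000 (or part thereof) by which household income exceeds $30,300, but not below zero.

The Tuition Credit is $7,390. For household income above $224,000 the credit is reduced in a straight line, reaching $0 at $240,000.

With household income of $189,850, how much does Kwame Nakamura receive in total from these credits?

$16,815

Low-Income Housing Credit: 14% of the $33,750 excess over $156,100 is $4,725; credit = $7,850 − $4,725 = $3,125.
Adoption Credit: income exceeds $30,300 by $159,550, which is 32 full-or-partial $5,000 increments; reduction = 32 × $200 = $6,400, leaving $6,300.
Tuition Credit: $189,850 is at or below the $224,000 threshold, so the full $7,390 applies.
Total: $3,125 + $6,300 + $7,390 = $16,815.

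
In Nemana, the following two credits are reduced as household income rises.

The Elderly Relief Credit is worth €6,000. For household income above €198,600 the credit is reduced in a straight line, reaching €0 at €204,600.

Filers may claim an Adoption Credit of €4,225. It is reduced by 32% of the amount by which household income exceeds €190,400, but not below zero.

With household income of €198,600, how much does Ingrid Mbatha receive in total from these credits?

€7,601

Elderly Relief Credit: €198,600 is at or below the €198,600 threshold, so the full €6,000 applies.
Adoption Credit: 32% of the €8,200 excess over €190,400 is €2,624; credit = €4,225 − €2,624 = €1,601.
Total: €6,000 + €1,601 = €7,601.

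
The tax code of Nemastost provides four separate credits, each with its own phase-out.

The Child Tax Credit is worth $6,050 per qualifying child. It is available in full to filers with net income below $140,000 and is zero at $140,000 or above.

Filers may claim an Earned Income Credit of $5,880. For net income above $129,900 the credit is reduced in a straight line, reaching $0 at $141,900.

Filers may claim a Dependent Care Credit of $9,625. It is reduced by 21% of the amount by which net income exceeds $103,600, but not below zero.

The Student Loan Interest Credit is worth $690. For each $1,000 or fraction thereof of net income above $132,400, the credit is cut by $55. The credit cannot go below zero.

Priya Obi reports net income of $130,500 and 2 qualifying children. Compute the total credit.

Child Tax Credit: base = 2 × $6,050 = $12,100. $130,500 is below the $140,000 cutoff, so the full $12,100 applies.
Earned Income Credit: $130,500 is $600 into a $12,000 phase-out range, leaving 11,400/12,000 of the credit: $5,880 × 11,400/12,000 = $5,586.
Dependent Care Credit: 21% of the $26,900 excess over $103,600 is $5,649; credit = $9,625 − $5,649 = $3,976.
Student Loan Interest Credit: $130,500 is at or below the $132,400 threshold, so the full $690 applies.
Total: $12,100 + $5,586 + $3,976 + $690 = $22,352.

$22,352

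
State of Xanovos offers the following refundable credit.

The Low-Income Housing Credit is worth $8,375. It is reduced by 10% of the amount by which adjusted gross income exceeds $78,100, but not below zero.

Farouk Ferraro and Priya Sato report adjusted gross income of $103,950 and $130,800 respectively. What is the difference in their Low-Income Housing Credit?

$2,685

Farouk ($103,950): Low-Income Housing Credit: 10% of the $25,850 excess over $78,100 is $2,585; credit = $8,375 − $2,585 = $5,790.
Priya ($130,800): Low-Income Housing Credit: 10% of the $52,700 excess over $78,100 is $5,270; credit = $8,375 − $5,270 = $3,105.
Difference: |$5,790 − $3,105| = $2,685.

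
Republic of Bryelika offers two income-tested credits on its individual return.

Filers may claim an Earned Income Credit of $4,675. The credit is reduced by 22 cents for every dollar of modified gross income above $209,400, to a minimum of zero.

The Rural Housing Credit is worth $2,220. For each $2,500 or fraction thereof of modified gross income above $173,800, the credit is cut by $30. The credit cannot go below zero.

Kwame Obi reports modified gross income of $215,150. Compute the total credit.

Earned Income Credit: 22% of the $5,750 excess over $209,400 is $1,265; credit = $4,675 − $1,265 = $3,410.
Rural Housing Credit: income exceeds $173,800 by $41,350, which is 17 full-or-partial $2,500 increments; reduction = 17 × $30 = $510, leaving $1,710.
Total: $3,410 + $1,710 = $5,120.

$5,120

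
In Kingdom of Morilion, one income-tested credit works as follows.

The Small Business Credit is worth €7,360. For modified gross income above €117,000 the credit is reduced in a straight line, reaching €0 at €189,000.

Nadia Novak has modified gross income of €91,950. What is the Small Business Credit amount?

Small Business Credit: €91,950 is at or below the €117,000 threshold, so the full €7,360 applies.

€7,360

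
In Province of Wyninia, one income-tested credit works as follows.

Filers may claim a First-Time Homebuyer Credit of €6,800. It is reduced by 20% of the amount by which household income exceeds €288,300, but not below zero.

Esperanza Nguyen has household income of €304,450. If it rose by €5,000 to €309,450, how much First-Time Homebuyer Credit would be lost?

€1,000

At €304,450 — 20% of the €16,150 excess over €288,300 is €3,230; credit = €6,800 − €3,230 = €3,570.
At €309,450 — 20% of the €21,150 excess over €288,300 is €4,230; credit = €6,800 − €4,230 = €2,570.
Lost: €3,570 − €2,570 = €1,000.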